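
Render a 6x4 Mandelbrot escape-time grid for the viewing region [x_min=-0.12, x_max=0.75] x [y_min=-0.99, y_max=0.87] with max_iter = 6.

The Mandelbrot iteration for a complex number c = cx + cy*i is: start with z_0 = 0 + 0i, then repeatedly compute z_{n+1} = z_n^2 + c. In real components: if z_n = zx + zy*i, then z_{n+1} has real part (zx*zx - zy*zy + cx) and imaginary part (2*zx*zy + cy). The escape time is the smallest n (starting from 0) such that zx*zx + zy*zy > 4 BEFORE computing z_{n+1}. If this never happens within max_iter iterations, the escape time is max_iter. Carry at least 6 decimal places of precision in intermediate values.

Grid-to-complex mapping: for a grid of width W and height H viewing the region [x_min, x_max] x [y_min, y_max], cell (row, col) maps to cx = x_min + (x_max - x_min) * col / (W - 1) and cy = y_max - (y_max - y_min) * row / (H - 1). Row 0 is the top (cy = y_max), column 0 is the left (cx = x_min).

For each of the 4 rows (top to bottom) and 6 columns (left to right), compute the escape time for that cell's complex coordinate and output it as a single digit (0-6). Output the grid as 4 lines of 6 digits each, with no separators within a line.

Answer: 664332
666643
666643
654322

Derivation:
(row=0, col=0): c = -0.1200 + 0.8700i → escape time 6
(row=0, col=1): c = 0.0540 + 0.8700i → escape time 6
(row=0, col=2): c = 0.2280 + 0.8700i → escape time 4
(row=0, col=3): c = 0.4020 + 0.8700i → escape time 3
(row=0, col=4): c = 0.5760 + 0.8700i → escape time 3
(row=0, col=5): c = 0.7500 + 0.8700i → escape time 2
(row=1, col=0): c = -0.1200 + 0.2500i → escape time 6
(row=1, col=1): c = 0.0540 + 0.2500i → escape time 6
(row=1, col=2): c = 0.2280 + 0.2500i → escape time 6
(row=1, col=3): c = 0.4020 + 0.2500i → escape time 6
(row=1, col=4): c = 0.5760 + 0.2500i → escape time 4
(row=1, col=5): c = 0.7500 + 0.2500i → escape time 3
(row=2, col=0): c = -0.1200 + -0.3700i → escape time 6
(row=2, col=1): c = 0.0540 + -0.3700i → escape time 6
(row=2, col=2): c = 0.2280 + -0.3700i → escape time 6
(row=2, col=3): c = 0.4020 + -0.3700i → escape time 6
(row=2, col=4): c = 0.5760 + -0.3700i → escape time 4
(row=2, col=5): c = 0.7500 + -0.3700i → escape time 3
(row=3, col=0): c = -0.1200 + -0.9900i → escape time 6
(row=3, col=1): c = 0.0540 + -0.9900i → escape time 5
(row=3, col=2): c = 0.2280 + -0.9900i → escape time 4
(row=3, col=3): c = 0.4020 + -0.9900i → escape time 3
(row=3, col=4): c = 0.5760 + -0.9900i → escape time 2
(row=3, col=5): c = 0.7500 + -0.9900i → escape time 2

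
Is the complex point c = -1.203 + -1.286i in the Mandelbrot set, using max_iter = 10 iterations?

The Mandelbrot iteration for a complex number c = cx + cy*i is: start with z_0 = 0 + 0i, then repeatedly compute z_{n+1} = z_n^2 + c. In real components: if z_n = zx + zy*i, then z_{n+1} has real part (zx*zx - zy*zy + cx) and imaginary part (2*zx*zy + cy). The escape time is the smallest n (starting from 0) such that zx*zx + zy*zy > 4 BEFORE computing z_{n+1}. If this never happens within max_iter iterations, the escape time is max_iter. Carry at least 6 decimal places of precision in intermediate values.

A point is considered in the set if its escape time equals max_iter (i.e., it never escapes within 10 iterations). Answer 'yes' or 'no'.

Answer: no

Derivation:
z_0 = 0 + 0i, c = -1.2030 + -1.2860i
Iter 1: z = -1.2030 + -1.2860i, |z|^2 = 3.1010
Iter 2: z = -1.4096 + 1.8081i, |z|^2 = 5.2562
Escaped at iteration 2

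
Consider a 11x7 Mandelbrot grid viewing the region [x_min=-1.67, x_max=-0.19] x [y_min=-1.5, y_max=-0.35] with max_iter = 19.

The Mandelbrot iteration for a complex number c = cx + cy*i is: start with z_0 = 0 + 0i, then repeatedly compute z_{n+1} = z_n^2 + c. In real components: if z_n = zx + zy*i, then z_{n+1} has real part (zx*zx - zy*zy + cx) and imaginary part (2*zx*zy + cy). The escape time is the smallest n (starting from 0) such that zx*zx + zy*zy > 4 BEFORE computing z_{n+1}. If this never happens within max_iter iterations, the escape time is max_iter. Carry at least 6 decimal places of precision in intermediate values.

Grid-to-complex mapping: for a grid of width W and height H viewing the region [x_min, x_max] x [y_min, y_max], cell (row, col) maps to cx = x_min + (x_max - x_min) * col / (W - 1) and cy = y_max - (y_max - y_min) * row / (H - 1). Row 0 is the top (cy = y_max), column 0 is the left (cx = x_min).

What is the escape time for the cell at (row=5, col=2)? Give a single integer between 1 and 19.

Answer: 2

Derivation:
z_0 = 0 + 0i, c = -1.3740 + -1.3083i
Iter 1: z = -1.3740 + -1.3083i, |z|^2 = 3.5996
Iter 2: z = -1.1979 + 2.2870i, |z|^2 = 6.6651
Escaped at iteration 2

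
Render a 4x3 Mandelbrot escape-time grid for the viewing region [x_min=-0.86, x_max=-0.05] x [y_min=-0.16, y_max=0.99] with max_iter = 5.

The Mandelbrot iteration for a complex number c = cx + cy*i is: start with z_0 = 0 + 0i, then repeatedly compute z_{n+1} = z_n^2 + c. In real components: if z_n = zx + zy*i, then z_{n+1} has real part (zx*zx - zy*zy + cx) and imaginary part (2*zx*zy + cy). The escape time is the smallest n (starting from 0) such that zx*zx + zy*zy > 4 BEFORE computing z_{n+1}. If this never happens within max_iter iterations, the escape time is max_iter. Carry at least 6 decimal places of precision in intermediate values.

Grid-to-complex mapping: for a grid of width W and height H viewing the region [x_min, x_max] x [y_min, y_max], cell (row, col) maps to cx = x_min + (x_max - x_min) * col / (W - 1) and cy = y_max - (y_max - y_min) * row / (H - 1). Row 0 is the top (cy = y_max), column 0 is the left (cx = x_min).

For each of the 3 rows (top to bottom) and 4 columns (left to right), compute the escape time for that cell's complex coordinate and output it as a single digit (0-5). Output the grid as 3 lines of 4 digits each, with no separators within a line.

Answer: 3455
5555
5555

Derivation:
(row=0, col=0): c = -0.8600 + 0.9900i → escape time 3
(row=0, col=1): c = -0.5900 + 0.9900i → escape time 4
(row=0, col=2): c = -0.3200 + 0.9900i → escape time 5
(row=0, col=3): c = -0.0500 + 0.9900i → escape time 5
(row=1, col=0): c = -0.8600 + 0.4150i → escape time 5
(row=1, col=1): c = -0.5900 + 0.4150i → escape time 5
(row=1, col=2): c = -0.3200 + 0.4150i → escape time 5
(row=1, col=3): c = -0.0500 + 0.4150i → escape time 5
(row=2, col=0): c = -0.8600 + -0.1600i → escape time 5
(row=2, col=1): c = -0.5900 + -0.1600i → escape time 5
(row=2, col=2): c = -0.3200 + -0.1600i → escape time 5
(row=2, col=3): c = -0.0500 + -0.1600i → escape time 5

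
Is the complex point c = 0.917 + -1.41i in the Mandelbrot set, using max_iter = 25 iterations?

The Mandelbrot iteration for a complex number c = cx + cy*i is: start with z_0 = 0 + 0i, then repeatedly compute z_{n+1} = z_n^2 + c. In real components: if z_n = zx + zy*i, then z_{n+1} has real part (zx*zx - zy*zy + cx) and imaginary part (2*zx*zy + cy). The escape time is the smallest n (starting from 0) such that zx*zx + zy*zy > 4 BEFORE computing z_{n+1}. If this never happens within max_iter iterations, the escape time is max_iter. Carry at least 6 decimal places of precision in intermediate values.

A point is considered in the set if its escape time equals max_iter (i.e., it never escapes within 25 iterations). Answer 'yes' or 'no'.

Answer: no

Derivation:
z_0 = 0 + 0i, c = 0.9170 + -1.4100i
Iter 1: z = 0.9170 + -1.4100i, |z|^2 = 2.8290
Iter 2: z = -0.2302 + -3.9959i, |z|^2 = 16.0205
Escaped at iteration 2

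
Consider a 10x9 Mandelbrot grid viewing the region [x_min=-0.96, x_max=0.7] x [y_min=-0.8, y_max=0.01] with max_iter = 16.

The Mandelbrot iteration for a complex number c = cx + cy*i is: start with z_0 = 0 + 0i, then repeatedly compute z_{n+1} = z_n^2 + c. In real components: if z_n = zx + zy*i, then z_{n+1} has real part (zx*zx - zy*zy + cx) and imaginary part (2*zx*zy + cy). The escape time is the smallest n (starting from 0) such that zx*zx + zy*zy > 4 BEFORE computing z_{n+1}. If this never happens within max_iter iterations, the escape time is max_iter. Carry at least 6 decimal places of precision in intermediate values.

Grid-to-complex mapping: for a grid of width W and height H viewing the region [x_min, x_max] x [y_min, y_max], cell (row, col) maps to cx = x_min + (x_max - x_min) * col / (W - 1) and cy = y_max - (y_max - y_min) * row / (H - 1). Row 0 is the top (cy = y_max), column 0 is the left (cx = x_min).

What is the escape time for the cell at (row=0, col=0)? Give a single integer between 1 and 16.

z_0 = 0 + 0i, c = -0.9600 + 0.0100i
Iter 1: z = -0.9600 + 0.0100i, |z|^2 = 0.9217
Iter 2: z = -0.0385 + -0.0092i, |z|^2 = 0.0016
Iter 3: z = -0.9586 + 0.0107i, |z|^2 = 0.9190
Iter 4: z = -0.0412 + -0.0105i, |z|^2 = 0.0018
Iter 5: z = -0.9584 + 0.0109i, |z|^2 = 0.9187
Iter 6: z = -0.0416 + -0.0108i, |z|^2 = 0.0018
Iter 7: z = -0.9584 + 0.0109i, |z|^2 = 0.9186
Iter 8: z = -0.0416 + -0.0109i, |z|^2 = 0.0018
Iter 9: z = -0.9584 + 0.0109i, |z|^2 = 0.9186
Iter 10: z = -0.0416 + -0.0109i, |z|^2 = 0.0019
Iter 11: z = -0.9584 + 0.0109i, |z|^2 = 0.9186
Iter 12: z = -0.0416 + -0.0109i, |z|^2 = 0.0019
Iter 13: z = -0.9584 + 0.0109i, |z|^2 = 0.9186
Iter 14: z = -0.0416 + -0.0109i, |z|^2 = 0.0019
Iter 15: z = -0.9584 + 0.0109i, |z|^2 = 0.9186

Answer: 16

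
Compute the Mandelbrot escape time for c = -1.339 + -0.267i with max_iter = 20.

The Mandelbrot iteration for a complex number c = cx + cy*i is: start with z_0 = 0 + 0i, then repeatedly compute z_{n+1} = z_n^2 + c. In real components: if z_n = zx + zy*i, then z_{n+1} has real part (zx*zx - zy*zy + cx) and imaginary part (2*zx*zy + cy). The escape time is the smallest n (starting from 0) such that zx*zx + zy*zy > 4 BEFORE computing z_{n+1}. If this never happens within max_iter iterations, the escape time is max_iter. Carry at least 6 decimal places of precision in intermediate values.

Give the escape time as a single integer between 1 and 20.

z_0 = 0 + 0i, c = -1.3390 + -0.2670i
Iter 1: z = -1.3390 + -0.2670i, |z|^2 = 1.8642
Iter 2: z = 0.3826 + 0.4480i, |z|^2 = 0.3471
Iter 3: z = -1.3933 + 0.0759i, |z|^2 = 1.9471
Iter 4: z = 0.5966 + -0.4784i, |z|^2 = 0.5848
Iter 5: z = -1.2119 + -0.8378i, |z|^2 = 2.1707
Iter 6: z = -0.5721 + 1.7637i, |z|^2 = 3.4381
Iter 7: z = -4.1224 + -2.2851i, |z|^2 = 22.2162
Escaped at iteration 7

Answer: 7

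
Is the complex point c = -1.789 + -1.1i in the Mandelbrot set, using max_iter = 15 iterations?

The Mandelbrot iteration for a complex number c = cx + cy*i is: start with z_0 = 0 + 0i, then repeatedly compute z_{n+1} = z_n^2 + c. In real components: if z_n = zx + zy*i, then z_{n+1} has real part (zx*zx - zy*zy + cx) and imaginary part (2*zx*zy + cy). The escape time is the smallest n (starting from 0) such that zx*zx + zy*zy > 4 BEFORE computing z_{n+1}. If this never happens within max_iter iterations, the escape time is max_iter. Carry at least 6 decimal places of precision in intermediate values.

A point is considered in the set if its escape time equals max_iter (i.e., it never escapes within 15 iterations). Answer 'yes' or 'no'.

Answer: no

Derivation:
z_0 = 0 + 0i, c = -1.7890 + -1.1000i
Iter 1: z = -1.7890 + -1.1000i, |z|^2 = 4.4105
Escaped at iteration 1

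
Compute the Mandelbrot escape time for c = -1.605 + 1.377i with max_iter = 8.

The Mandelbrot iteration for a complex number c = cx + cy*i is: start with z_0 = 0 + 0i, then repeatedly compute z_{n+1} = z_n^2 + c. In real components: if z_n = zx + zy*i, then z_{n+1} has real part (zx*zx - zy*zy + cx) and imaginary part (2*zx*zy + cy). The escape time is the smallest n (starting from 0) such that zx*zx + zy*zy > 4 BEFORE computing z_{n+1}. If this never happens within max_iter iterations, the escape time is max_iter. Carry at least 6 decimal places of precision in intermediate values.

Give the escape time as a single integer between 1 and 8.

Answer: 1

Derivation:
z_0 = 0 + 0i, c = -1.6050 + 1.3770i
Iter 1: z = -1.6050 + 1.3770i, |z|^2 = 4.4722
Escaped at iteration 1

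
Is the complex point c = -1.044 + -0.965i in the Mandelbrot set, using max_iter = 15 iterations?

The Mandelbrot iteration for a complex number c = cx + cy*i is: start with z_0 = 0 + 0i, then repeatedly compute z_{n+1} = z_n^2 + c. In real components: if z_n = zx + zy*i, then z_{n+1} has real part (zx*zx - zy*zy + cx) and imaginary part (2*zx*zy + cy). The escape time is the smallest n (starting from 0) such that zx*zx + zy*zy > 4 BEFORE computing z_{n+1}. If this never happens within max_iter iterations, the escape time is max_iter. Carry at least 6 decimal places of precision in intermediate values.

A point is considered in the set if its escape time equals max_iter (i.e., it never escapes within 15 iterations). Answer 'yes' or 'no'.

Answer: no

Derivation:
z_0 = 0 + 0i, c = -1.0440 + -0.9650i
Iter 1: z = -1.0440 + -0.9650i, |z|^2 = 2.0212
Iter 2: z = -0.8853 + 1.0499i, |z|^2 = 1.8861
Iter 3: z = -1.3626 + -2.8240i, |z|^2 = 9.8314
Escaped at iteration 3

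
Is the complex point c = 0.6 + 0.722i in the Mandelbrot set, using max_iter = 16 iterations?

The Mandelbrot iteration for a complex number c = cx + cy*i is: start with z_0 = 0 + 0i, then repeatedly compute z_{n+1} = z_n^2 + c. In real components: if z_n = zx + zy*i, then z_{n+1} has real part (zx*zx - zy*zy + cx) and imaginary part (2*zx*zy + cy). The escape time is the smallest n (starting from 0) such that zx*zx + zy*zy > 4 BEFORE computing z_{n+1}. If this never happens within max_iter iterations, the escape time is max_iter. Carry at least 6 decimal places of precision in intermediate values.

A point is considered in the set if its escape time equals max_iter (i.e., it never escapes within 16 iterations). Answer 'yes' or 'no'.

z_0 = 0 + 0i, c = 0.6000 + 0.7220i
Iter 1: z = 0.6000 + 0.7220i, |z|^2 = 0.8813
Iter 2: z = 0.4387 + 1.5884i, |z|^2 = 2.7155
Iter 3: z = -1.7305 + 2.1157i, |z|^2 = 7.4710
Escaped at iteration 3

Answer: no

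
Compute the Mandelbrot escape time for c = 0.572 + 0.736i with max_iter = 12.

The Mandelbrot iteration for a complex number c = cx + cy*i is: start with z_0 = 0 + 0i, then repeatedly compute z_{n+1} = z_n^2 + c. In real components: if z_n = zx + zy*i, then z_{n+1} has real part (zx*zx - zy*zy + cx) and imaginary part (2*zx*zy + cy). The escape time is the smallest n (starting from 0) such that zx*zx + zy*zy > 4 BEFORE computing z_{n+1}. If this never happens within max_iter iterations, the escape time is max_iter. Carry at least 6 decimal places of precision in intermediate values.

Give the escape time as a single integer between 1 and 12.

Answer: 3

Derivation:
z_0 = 0 + 0i, c = 0.5720 + 0.7360i
Iter 1: z = 0.5720 + 0.7360i, |z|^2 = 0.8689
Iter 2: z = 0.3575 + 1.5780i, |z|^2 = 2.6178
Iter 3: z = -1.7902 + 1.8642i, |z|^2 = 6.6803
Escaped at iteration 3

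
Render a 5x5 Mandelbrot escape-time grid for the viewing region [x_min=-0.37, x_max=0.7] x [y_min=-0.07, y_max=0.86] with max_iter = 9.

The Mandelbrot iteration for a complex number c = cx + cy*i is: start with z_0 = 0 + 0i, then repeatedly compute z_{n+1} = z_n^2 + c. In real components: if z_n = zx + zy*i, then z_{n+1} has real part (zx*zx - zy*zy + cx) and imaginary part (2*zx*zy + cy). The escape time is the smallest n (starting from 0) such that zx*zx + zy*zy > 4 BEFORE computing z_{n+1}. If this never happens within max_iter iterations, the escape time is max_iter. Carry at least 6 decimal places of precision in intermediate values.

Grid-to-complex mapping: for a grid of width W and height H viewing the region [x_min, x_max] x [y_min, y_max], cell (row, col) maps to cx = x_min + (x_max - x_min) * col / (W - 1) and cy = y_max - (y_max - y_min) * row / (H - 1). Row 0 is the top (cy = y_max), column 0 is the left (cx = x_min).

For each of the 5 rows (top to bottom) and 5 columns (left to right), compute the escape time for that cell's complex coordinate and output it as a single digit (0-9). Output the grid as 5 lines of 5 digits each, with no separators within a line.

(row=0, col=0): c = -0.3700 + 0.8600i → escape time 5
(row=0, col=1): c = -0.1025 + 0.8600i → escape time 9
(row=0, col=2): c = 0.1650 + 0.8600i → escape time 5
(row=0, col=3): c = 0.4325 + 0.8600i → escape time 3
(row=0, col=4): c = 0.7000 + 0.8600i → escape time 2
(row=1, col=0): c = -0.3700 + 0.6275i → escape time 9
(row=1, col=1): c = -0.1025 + 0.6275i → escape time 9
(row=1, col=2): c = 0.1650 + 0.6275i → escape time 9
(row=1, col=3): c = 0.4325 + 0.6275i → escape time 6
(row=1, col=4): c = 0.7000 + 0.6275i → escape time 3
(row=2, col=0): c = -0.3700 + 0.3950i → escape time 9
(row=2, col=1): c = -0.1025 + 0.3950i → escape time 9
(row=2, col=2): c = 0.1650 + 0.3950i → escape time 9
(row=2, col=3): c = 0.4325 + 0.3950i → escape time 9
(row=2, col=4): c = 0.7000 + 0.3950i → escape time 3
(row=3, col=0): c = -0.3700 + 0.1625i → escape time 9
(row=3, col=1): c = -0.1025 + 0.1625i → escape time 9
(row=3, col=2): c = 0.1650 + 0.1625i → escape time 9
(row=3, col=3): c = 0.4325 + 0.1625i → escape time 8
(row=3, col=4): c = 0.7000 + 0.1625i → escape time 3
(row=4, col=0): c = -0.3700 + -0.0700i → escape time 9
(row=4, col=1): c = -0.1025 + -0.0700i → escape time 9
(row=4, col=2): c = 0.1650 + -0.0700i → escape time 9
(row=4, col=3): c = 0.4325 + -0.0700i → escape time 6
(row=4, col=4): c = 0.7000 + -0.0700i → escape time 3

Answer: 59532
99963
99993
99983
99963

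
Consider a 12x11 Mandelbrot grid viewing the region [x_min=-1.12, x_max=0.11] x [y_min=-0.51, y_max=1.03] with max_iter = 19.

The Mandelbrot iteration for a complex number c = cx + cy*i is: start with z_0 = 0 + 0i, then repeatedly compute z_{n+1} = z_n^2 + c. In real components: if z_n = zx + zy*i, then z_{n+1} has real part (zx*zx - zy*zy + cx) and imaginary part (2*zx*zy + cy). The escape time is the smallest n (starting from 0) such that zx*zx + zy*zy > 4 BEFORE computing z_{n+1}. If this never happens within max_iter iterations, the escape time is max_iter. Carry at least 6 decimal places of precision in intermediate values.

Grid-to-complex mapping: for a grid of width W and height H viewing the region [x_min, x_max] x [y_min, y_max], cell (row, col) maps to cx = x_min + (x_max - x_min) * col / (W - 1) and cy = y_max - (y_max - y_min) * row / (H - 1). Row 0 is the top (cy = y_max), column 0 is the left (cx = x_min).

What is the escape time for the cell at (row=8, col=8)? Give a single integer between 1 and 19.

z_0 = 0 + 0i, c = -0.2255 + -0.2020i
Iter 1: z = -0.2255 + -0.2020i, |z|^2 = 0.0916
Iter 2: z = -0.2154 + -0.1109i, |z|^2 = 0.0587
Iter 3: z = -0.1913 + -0.1542i, |z|^2 = 0.0604
Iter 4: z = -0.2126 + -0.1430i, |z|^2 = 0.0657
Iter 5: z = -0.2007 + -0.1412i, |z|^2 = 0.0602
Iter 6: z = -0.2051 + -0.1453i, |z|^2 = 0.0632
Iter 7: z = -0.2045 + -0.1424i, |z|^2 = 0.0621
Iter 8: z = -0.2039 + -0.1438i, |z|^2 = 0.0622
Iter 9: z = -0.2045 + -0.1434i, |z|^2 = 0.0624
Iter 10: z = -0.2042 + -0.1433i, |z|^2 = 0.0622
Iter 11: z = -0.2043 + -0.1435i, |z|^2 = 0.0623
Iter 12: z = -0.2043 + -0.1434i, |z|^2 = 0.0623
Iter 13: z = -0.2043 + -0.1434i, |z|^2 = 0.0623
Iter 14: z = -0.2043 + -0.1434i, |z|^2 = 0.0623
Iter 15: z = -0.2043 + -0.1434i, |z|^2 = 0.0623
Iter 16: z = -0.2043 + -0.1434i, |z|^2 = 0.0623
Iter 17: z = -0.2043 + -0.1434i, |z|^2 = 0.0623
Iter 18: z = -0.2043 + -0.1434i, |z|^2 = 0.0623

Answer: 19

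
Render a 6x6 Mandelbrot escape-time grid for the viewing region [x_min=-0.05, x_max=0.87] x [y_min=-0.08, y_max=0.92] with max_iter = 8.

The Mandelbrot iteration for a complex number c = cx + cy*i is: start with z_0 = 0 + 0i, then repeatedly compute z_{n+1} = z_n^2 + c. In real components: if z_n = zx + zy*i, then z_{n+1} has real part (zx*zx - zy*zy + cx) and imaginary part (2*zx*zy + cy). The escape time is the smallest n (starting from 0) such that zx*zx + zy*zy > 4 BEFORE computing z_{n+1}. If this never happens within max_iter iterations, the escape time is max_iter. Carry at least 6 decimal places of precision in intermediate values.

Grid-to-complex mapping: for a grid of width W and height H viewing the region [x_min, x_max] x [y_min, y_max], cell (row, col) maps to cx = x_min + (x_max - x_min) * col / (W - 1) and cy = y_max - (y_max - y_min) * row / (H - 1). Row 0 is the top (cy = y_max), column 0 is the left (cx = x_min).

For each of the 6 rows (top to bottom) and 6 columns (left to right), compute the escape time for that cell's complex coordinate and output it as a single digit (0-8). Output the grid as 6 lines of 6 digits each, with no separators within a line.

(row=0, col=0): c = -0.0500 + 0.9200i → escape time 8
(row=0, col=1): c = 0.1340 + 0.9200i → escape time 5
(row=0, col=2): c = 0.3180 + 0.9200i → escape time 4
(row=0, col=3): c = 0.5020 + 0.9200i → escape time 3
(row=0, col=4): c = 0.6860 + 0.9200i → escape time 2
(row=0, col=5): c = 0.8700 + 0.9200i → escape time 2
(row=1, col=0): c = -0.0500 + 0.7200i → escape time 8
(row=1, col=1): c = 0.1340 + 0.7200i → escape time 7
(row=1, col=2): c = 0.3180 + 0.7200i → escape time 6
(row=1, col=3): c = 0.5020 + 0.7200i → escape time 3
(row=1, col=4): c = 0.6860 + 0.7200i → escape time 3
(row=1, col=5): c = 0.8700 + 0.7200i → escape time 2
(row=2, col=0): c = -0.0500 + 0.5200i → escape time 8
(row=2, col=1): c = 0.1340 + 0.5200i → escape time 8
(row=2, col=2): c = 0.3180 + 0.5200i → escape time 8
(row=2, col=3): c = 0.5020 + 0.5200i → escape time 5
(row=2, col=4): c = 0.6860 + 0.5200i → escape time 3
(row=2, col=5): c = 0.8700 + 0.5200i → escape time 3
(row=3, col=0): c = -0.0500 + 0.3200i → escape time 8
(row=3, col=1): c = 0.1340 + 0.3200i → escape time 8
(row=3, col=2): c = 0.3180 + 0.3200i → escape time 8
(row=3, col=3): c = 0.5020 + 0.3200i → escape time 5
(row=3, col=4): c = 0.6860 + 0.3200i → escape time 3
(row=3, col=5): c = 0.8700 + 0.3200i → escape time 3
(row=4, col=0): c = -0.0500 + 0.1200i → escape time 8
(row=4, col=1): c = 0.1340 + 0.1200i → escape time 8
(row=4, col=2): c = 0.3180 + 0.1200i → escape time 8
(row=4, col=3): c = 0.5020 + 0.1200i → escape time 5
(row=4, col=4): c = 0.6860 + 0.1200i → escape time 3
(row=4, col=5): c = 0.8700 + 0.1200i → escape time 3
(row=5, col=0): c = -0.0500 + -0.0800i → escape time 8
(row=5, col=1): c = 0.1340 + -0.0800i → escape time 8
(row=5, col=2): c = 0.3180 + -0.0800i → escape time 8
(row=5, col=3): c = 0.5020 + -0.0800i → escape time 5
(row=5, col=4): c = 0.6860 + -0.0800i → escape time 3
(row=5, col=5): c = 0.8700 + -0.0800i → escape time 3

Answer: 854322
876332
888533
888533
888533
888533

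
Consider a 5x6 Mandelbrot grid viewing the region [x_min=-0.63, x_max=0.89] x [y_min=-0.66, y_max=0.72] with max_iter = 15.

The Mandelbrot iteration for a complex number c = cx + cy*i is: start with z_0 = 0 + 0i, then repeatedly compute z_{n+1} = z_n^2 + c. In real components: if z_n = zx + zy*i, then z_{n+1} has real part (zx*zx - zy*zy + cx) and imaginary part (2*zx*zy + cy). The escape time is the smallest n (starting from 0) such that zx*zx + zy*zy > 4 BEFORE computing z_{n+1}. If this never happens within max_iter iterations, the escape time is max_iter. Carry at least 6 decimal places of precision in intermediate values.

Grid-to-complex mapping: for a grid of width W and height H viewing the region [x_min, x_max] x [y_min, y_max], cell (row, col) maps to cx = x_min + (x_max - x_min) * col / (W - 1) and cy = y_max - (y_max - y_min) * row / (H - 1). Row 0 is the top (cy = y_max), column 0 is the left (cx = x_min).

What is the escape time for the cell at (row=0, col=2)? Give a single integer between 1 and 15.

Answer: 7

Derivation:
z_0 = 0 + 0i, c = 0.1300 + 0.7200i
Iter 1: z = 0.1300 + 0.7200i, |z|^2 = 0.5353
Iter 2: z = -0.3715 + 0.9072i, |z|^2 = 0.9610
Iter 3: z = -0.5550 + 0.0460i, |z|^2 = 0.3101
Iter 4: z = 0.4359 + 0.6690i, |z|^2 = 0.6376
Iter 5: z = -0.1275 + 1.3032i, |z|^2 = 1.7147
Iter 6: z = -1.5522 + 0.3876i, |z|^2 = 2.5595
Iter 7: z = 2.3891 + -0.4832i, |z|^2 = 5.9411
Escaped at iteration 7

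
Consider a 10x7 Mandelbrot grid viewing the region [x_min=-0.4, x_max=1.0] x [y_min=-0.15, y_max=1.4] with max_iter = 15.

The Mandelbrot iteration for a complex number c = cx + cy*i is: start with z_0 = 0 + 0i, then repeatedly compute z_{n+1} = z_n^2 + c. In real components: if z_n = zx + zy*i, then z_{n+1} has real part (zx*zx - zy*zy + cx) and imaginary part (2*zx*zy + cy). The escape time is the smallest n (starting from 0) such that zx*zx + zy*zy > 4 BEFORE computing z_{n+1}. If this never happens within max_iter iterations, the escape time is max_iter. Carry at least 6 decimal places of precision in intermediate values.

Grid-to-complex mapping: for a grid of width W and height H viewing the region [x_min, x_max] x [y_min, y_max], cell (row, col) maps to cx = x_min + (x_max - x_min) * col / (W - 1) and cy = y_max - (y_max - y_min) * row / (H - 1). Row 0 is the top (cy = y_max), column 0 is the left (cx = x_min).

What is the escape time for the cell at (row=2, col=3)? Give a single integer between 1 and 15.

z_0 = 0 + 0i, c = 0.0667 + 0.8833i
Iter 1: z = 0.0667 + 0.8833i, |z|^2 = 0.7847
Iter 2: z = -0.7092 + 1.0011i, |z|^2 = 1.5051
Iter 3: z = -0.4326 + -0.5366i, |z|^2 = 0.4751
Iter 4: z = -0.0341 + 1.3476i, |z|^2 = 1.8172
Iter 5: z = -1.7483 + 0.7915i, |z|^2 = 3.6829
Iter 6: z = 2.4966 + -1.8842i, |z|^2 = 9.7830
Escaped at iteration 6

Answer: 6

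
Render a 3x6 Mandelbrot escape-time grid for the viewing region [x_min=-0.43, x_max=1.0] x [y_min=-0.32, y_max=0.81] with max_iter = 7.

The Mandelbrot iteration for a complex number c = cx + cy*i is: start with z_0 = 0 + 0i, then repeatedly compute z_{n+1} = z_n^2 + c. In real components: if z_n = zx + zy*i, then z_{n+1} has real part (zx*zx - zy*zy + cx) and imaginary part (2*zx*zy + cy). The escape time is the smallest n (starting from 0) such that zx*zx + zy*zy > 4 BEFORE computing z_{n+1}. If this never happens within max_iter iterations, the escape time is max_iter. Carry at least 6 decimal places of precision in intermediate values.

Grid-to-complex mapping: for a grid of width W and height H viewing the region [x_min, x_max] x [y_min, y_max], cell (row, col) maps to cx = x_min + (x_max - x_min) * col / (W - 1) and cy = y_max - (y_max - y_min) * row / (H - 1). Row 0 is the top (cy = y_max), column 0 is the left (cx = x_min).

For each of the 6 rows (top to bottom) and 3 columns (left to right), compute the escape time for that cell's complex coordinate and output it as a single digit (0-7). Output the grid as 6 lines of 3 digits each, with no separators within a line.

Answer: 652
772
772
772
772
772

Derivation:
(row=0, col=0): c = -0.4300 + 0.8100i → escape time 6
(row=0, col=1): c = 0.2850 + 0.8100i → escape time 5
(row=0, col=2): c = 1.0000 + 0.8100i → escape time 2
(row=1, col=0): c = -0.4300 + 0.5840i → escape time 7
(row=1, col=1): c = 0.2850 + 0.5840i → escape time 7
(row=1, col=2): c = 1.0000 + 0.5840i → escape time 2
(row=2, col=0): c = -0.4300 + 0.3580i → escape time 7
(row=2, col=1): c = 0.2850 + 0.3580i → escape time 7
(row=2, col=2): c = 1.0000 + 0.3580i → escape time 2
(row=3, col=0): c = -0.4300 + 0.1320i → escape time 7
(row=3, col=1): c = 0.2850 + 0.1320i → escape time 7
(row=3, col=2): c = 1.0000 + 0.1320i → escape time 2
(row=4, col=0): c = -0.4300 + -0.0940i → escape time 7
(row=4, col=1): c = 0.2850 + -0.0940i → escape time 7
(row=4, col=2): c = 1.0000 + -0.0940i → escape time 2
(row=5, col=0): c = -0.4300 + -0.3200i → escape time 7
(row=5, col=1): c = 0.2850 + -0.3200i → escape time 7
(row=5, col=2): c = 1.0000 + -0.3200i → escape time 2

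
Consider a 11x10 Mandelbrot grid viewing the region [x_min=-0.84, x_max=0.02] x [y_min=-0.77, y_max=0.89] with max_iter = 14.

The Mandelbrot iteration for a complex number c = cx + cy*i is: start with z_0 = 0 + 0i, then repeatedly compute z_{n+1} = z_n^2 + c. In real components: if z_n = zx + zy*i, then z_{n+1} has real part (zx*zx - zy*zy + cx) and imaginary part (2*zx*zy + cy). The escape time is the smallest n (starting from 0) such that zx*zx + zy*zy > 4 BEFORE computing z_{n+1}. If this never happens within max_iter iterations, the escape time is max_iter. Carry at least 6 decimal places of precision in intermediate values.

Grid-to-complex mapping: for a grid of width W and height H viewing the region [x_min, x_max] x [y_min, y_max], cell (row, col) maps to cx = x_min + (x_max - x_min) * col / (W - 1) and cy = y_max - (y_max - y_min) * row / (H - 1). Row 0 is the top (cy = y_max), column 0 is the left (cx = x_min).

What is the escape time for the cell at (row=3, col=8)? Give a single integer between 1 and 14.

Answer: 14

Derivation:
z_0 = 0 + 0i, c = -0.1520 + 0.3367i
Iter 1: z = -0.1520 + 0.3367i, |z|^2 = 0.1364
Iter 2: z = -0.2422 + 0.2343i, |z|^2 = 0.1136
Iter 3: z = -0.1482 + 0.2231i, |z|^2 = 0.0718
Iter 4: z = -0.1798 + 0.2705i, |z|^2 = 0.1055
Iter 5: z = -0.1928 + 0.2394i, |z|^2 = 0.0945
Iter 6: z = -0.1721 + 0.2443i, |z|^2 = 0.0893
Iter 7: z = -0.1821 + 0.2526i, |z|^2 = 0.0969
Iter 8: z = -0.1826 + 0.2447i, |z|^2 = 0.0932
Iter 9: z = -0.1785 + 0.2473i, |z|^2 = 0.0930
Iter 10: z = -0.1813 + 0.2484i, |z|^2 = 0.0946
Iter 11: z = -0.1808 + 0.2466i, |z|^2 = 0.0935
Iter 12: z = -0.1801 + 0.2475i, |z|^2 = 0.0937
Iter 13: z = -0.1808 + 0.2475i, |z|^2 = 0.0940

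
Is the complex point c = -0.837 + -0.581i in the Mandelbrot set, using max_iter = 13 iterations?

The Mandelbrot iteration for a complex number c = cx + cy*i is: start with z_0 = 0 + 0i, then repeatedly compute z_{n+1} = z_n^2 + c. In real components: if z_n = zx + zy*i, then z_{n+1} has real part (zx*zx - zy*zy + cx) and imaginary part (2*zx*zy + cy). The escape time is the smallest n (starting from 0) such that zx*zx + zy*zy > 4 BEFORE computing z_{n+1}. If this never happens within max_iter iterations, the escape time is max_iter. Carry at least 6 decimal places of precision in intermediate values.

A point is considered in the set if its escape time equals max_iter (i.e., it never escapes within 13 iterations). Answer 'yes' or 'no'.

z_0 = 0 + 0i, c = -0.8370 + -0.5810i
Iter 1: z = -0.8370 + -0.5810i, |z|^2 = 1.0381
Iter 2: z = -0.4740 + 0.3916i, |z|^2 = 0.3780
Iter 3: z = -0.7657 + -0.9522i, |z|^2 = 1.4930
Iter 4: z = -1.1575 + 0.8772i, |z|^2 = 2.1092
Iter 5: z = -0.2667 + -2.6117i, |z|^2 = 6.8919
Escaped at iteration 5

Answer: no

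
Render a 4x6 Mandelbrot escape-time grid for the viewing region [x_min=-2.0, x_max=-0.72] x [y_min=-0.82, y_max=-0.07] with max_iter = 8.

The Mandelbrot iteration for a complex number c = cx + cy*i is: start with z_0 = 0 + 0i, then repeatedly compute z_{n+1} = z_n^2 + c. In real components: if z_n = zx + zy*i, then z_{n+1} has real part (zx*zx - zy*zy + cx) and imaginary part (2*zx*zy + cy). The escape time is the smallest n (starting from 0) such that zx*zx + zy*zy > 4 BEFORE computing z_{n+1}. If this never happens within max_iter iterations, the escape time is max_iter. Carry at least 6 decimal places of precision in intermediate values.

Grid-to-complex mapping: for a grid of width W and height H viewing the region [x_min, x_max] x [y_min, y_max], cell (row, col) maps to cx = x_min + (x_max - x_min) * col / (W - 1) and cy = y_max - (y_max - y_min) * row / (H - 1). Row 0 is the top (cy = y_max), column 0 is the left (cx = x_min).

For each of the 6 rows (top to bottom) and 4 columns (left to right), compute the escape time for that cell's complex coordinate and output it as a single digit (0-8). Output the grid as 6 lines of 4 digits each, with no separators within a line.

Answer: 1788
1588
1478
1356
1335
1334

Derivation:
(row=0, col=0): c = -2.0000 + -0.0700i → escape time 1
(row=0, col=1): c = -1.5733 + -0.0700i → escape time 7
(row=0, col=2): c = -1.1467 + -0.0700i → escape time 8
(row=0, col=3): c = -0.7200 + -0.0700i → escape time 8
(row=1, col=0): c = -2.0000 + -0.2200i → escape time 1
(row=1, col=1): c = -1.5733 + -0.2200i → escape time 5
(row=1, col=2): c = -1.1467 + -0.2200i → escape time 8
(row=1, col=3): c = -0.7200 + -0.2200i → escape time 8
(row=2, col=0): c = -2.0000 + -0.3700i → escape time 1
(row=2, col=1): c = -1.5733 + -0.3700i → escape time 4
(row=2, col=2): c = -1.1467 + -0.3700i → escape time 7
(row=2, col=3): c = -0.7200 + -0.3700i → escape time 8
(row=3, col=0): c = -2.0000 + -0.5200i → escape time 1
(row=3, col=1): c = -1.5733 + -0.5200i → escape time 3
(row=3, col=2): c = -1.1467 + -0.5200i → escape time 5
(row=3, col=3): c = -0.7200 + -0.5200i → escape time 6
(row=4, col=0): c = -2.0000 + -0.6700i → escape time 1
(row=4, col=1): c = -1.5733 + -0.6700i → escape time 3
(row=4, col=2): c = -1.1467 + -0.6700i → escape time 3
(row=4, col=3): c = -0.7200 + -0.6700i → escape time 5
(row=5, col=0): c = -2.0000 + -0.8200i → escape time 1
(row=5, col=1): c = -1.5733 + -0.8200i → escape time 3
(row=5, col=2): c = -1.1467 + -0.8200i → escape time 3
(row=5, col=3): c = -0.7200 + -0.8200i → escape time 4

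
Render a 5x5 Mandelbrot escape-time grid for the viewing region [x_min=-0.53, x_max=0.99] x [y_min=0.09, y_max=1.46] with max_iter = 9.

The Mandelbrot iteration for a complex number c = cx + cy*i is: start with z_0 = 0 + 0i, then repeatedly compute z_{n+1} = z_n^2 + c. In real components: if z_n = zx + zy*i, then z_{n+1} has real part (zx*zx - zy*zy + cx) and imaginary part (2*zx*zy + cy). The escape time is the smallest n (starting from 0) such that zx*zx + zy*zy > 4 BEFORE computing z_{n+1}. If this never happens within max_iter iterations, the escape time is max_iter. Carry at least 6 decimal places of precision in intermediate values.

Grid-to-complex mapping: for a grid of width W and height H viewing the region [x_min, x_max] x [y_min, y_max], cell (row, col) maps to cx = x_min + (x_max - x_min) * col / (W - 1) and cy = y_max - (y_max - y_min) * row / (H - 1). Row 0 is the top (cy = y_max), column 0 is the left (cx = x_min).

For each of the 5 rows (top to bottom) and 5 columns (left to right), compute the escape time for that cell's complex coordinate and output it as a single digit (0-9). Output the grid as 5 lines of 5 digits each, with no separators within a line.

Answer: 22222
36322
69532
99942
99943

Derivation:
(row=0, col=0): c = -0.5300 + 1.4600i → escape time 2
(row=0, col=1): c = -0.1500 + 1.4600i → escape time 2
(row=0, col=2): c = 0.2300 + 1.4600i → escape time 2
(row=0, col=3): c = 0.6100 + 1.4600i → escape time 2
(row=0, col=4): c = 0.9900 + 1.4600i → escape time 2
(row=1, col=0): c = -0.5300 + 1.1175i → escape time 3
(row=1, col=1): c = -0.1500 + 1.1175i → escape time 6
(row=1, col=2): c = 0.2300 + 1.1175i → escape time 3
(row=1, col=3): c = 0.6100 + 1.1175i → escape time 2
(row=1, col=4): c = 0.9900 + 1.1175i → escape time 2
(row=2, col=0): c = -0.5300 + 0.7750i → escape time 6
(row=2, col=1): c = -0.1500 + 0.7750i → escape time 9
(row=2, col=2): c = 0.2300 + 0.7750i → escape time 5
(row=2, col=3): c = 0.6100 + 0.7750i → escape time 3
(row=2, col=4): c = 0.9900 + 0.7750i → escape time 2
(row=3, col=0): c = -0.5300 + 0.4325i → escape time 9
(row=3, col=1): c = -0.1500 + 0.4325i → escape time 9
(row=3, col=2): c = 0.2300 + 0.4325i → escape time 9
(row=3, col=3): c = 0.6100 + 0.4325i → escape time 4
(row=3, col=4): c = 0.9900 + 0.4325i → escape time 2
(row=4, col=0): c = -0.5300 + 0.0900i → escape time 9
(row=4, col=1): c = -0.1500 + 0.0900i → escape time 9
(row=4, col=2): c = 0.2300 + 0.0900i → escape time 9
(row=4, col=3): c = 0.6100 + 0.0900i → escape time 4
(row=4, col=4): c = 0.9900 + 0.0900i → escape time 3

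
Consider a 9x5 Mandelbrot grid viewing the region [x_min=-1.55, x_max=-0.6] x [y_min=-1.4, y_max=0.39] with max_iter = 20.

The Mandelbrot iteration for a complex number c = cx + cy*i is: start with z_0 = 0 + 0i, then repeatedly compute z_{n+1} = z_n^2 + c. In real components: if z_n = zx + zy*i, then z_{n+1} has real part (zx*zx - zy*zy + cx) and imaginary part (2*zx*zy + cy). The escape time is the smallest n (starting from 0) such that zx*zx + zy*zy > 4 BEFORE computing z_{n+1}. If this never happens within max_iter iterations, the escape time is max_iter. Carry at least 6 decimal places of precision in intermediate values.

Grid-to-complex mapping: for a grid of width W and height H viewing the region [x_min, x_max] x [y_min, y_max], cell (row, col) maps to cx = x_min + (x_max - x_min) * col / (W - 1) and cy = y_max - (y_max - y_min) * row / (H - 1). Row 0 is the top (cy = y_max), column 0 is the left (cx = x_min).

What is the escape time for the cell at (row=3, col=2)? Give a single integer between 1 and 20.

z_0 = 0 + 0i, c = -1.3125 + -0.9525i
Iter 1: z = -1.3125 + -0.9525i, |z|^2 = 2.6299
Iter 2: z = -0.4971 + 1.5478i, |z|^2 = 2.6428
Iter 3: z = -3.4611 + -2.4913i, |z|^2 = 18.1861
Escaped at iteration 3

Answer: 3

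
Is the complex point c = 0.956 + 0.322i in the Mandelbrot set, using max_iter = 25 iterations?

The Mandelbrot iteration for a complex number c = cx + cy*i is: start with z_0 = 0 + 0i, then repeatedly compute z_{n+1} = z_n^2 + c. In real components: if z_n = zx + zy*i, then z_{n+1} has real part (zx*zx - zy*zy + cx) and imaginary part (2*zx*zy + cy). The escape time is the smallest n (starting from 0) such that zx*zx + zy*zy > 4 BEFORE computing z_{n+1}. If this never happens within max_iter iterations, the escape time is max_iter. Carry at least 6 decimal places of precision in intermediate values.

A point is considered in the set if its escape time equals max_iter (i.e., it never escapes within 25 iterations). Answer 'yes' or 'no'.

Answer: no

Derivation:
z_0 = 0 + 0i, c = 0.9560 + 0.3220i
Iter 1: z = 0.9560 + 0.3220i, |z|^2 = 1.0176
Iter 2: z = 1.7663 + 0.9377i, |z|^2 = 3.9989
Iter 3: z = 3.1964 + 3.6343i, |z|^2 = 23.4253
Escaped at iteration 3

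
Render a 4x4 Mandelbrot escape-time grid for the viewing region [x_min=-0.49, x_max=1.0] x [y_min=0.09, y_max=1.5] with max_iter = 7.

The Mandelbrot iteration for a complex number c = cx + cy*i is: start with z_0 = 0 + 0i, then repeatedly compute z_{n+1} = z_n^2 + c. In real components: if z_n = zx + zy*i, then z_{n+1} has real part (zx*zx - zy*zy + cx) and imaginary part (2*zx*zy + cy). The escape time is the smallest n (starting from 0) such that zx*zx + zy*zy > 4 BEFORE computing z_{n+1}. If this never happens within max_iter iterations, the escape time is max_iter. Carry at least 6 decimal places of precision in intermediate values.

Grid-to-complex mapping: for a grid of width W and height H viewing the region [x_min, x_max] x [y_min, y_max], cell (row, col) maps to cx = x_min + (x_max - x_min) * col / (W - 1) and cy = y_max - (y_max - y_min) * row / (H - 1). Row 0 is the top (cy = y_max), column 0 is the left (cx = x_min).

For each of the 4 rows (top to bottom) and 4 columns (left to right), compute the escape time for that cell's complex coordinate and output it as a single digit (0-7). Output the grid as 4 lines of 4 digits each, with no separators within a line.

Answer: 2222
4622
7752
7752

Derivation:
(row=0, col=0): c = -0.4900 + 1.5000i → escape time 2
(row=0, col=1): c = 0.0067 + 1.5000i → escape time 2
(row=0, col=2): c = 0.5033 + 1.5000i → escape time 2
(row=0, col=3): c = 1.0000 + 1.5000i → escape time 2
(row=1, col=0): c = -0.4900 + 1.0300i → escape time 4
(row=1, col=1): c = 0.0067 + 1.0300i → escape time 6
(row=1, col=2): c = 0.5033 + 1.0300i → escape time 2
(row=1, col=3): c = 1.0000 + 1.0300i → escape time 2
(row=2, col=0): c = -0.4900 + 0.5600i → escape time 7
(row=2, col=1): c = 0.0067 + 0.5600i → escape time 7
(row=2, col=2): c = 0.5033 + 0.5600i → escape time 5
(row=2, col=3): c = 1.0000 + 0.5600i → escape time 2
(row=3, col=0): c = -0.4900 + 0.0900i → escape time 7
(row=3, col=1): c = 0.0067 + 0.0900i → escape time 7
(row=3, col=2): c = 0.5033 + 0.0900i → escape time 5
(row=3, col=3): c = 1.0000 + 0.0900i → escape time 2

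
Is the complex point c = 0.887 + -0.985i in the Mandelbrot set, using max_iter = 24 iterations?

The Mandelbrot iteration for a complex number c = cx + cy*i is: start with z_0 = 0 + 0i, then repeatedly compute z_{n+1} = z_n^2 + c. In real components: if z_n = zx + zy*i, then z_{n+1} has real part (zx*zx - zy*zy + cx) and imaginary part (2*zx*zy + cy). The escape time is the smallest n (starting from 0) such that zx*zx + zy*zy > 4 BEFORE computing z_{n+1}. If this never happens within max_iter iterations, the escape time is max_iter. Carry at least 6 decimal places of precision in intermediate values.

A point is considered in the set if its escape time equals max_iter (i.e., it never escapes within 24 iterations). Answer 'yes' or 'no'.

z_0 = 0 + 0i, c = 0.8870 + -0.9850i
Iter 1: z = 0.8870 + -0.9850i, |z|^2 = 1.7570
Iter 2: z = 0.7035 + -2.7324i, |z|^2 = 7.9609
Escaped at iteration 2

Answer: no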